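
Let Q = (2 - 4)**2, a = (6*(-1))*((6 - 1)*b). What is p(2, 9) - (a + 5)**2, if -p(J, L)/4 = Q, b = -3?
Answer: -9041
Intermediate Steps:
a = 90 (a = (6*(-1))*((6 - 1)*(-3)) = -30*(-3) = -6*(-15) = 90)
Q = 4 (Q = (-2)**2 = 4)
p(J, L) = -16 (p(J, L) = -4*4 = -16)
p(2, 9) - (a + 5)**2 = -16 - (90 + 5)**2 = -16 - 1*95**2 = -16 - 1*9025 = -16 - 9025 = -9041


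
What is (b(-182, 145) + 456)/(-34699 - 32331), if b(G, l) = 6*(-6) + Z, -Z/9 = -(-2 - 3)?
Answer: -75/13406 ≈ -0.0055945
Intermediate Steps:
Z = -45 (Z = -(-9)*(-2 - 3) = -(-9)*(-5) = -9*5 = -45)
b(G, l) = -81 (b(G, l) = 6*(-6) - 45 = -36 - 45 = -81)
(b(-182, 145) + 456)/(-34699 - 32331) = (-81 + 456)/(-34699 - 32331) = 375/(-67030) = 375*(-1/67030) = -75/13406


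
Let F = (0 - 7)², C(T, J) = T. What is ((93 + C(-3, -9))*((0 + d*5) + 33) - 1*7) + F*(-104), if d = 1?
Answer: -1683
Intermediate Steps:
F = 49 (F = (-7)² = 49)
((93 + C(-3, -9))*((0 + d*5) + 33) - 1*7) + F*(-104) = ((93 - 3)*((0 + 1*5) + 33) - 1*7) + 49*(-104) = (90*((0 + 5) + 33) - 7) - 5096 = (90*(5 + 33) - 7) - 5096 = (90*38 - 7) - 5096 = (3420 - 7) - 5096 = 3413 - 5096 = -1683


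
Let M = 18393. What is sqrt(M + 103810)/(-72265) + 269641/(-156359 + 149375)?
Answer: -269641/6984 - sqrt(122203)/72265 ≈ -38.613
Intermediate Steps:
sqrt(M + 103810)/(-72265) + 269641/(-156359 + 149375) = sqrt(18393 + 103810)/(-72265) + 269641/(-156359 + 149375) = sqrt(122203)*(-1/72265) + 269641/(-6984) = -sqrt(122203)/72265 + 269641*(-1/6984) = -sqrt(122203)/72265 - 269641/6984 = -269641/6984 - sqrt(122203)/72265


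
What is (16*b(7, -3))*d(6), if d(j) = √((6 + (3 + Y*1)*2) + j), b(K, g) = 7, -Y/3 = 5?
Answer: 224*I*√3 ≈ 387.98*I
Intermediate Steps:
Y = -15 (Y = -3*5 = -15)
d(j) = √(-18 + j) (d(j) = √((6 + (3 - 15*1)*2) + j) = √((6 + (3 - 15)*2) + j) = √((6 - 12*2) + j) = √((6 - 24) + j) = √(-18 + j))
(16*b(7, -3))*d(6) = (16*7)*√(-18 + 6) = 112*√(-12) = 112*(2*I*√3) = 224*I*√3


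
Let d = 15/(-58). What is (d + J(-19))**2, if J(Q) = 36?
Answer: 4297329/3364 ≈ 1277.4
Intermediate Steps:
d = -15/58 (d = -1/58*15 = -15/58 ≈ -0.25862)
(d + J(-19))**2 = (-15/58 + 36)**2 = (2073/58)**2 = 4297329/3364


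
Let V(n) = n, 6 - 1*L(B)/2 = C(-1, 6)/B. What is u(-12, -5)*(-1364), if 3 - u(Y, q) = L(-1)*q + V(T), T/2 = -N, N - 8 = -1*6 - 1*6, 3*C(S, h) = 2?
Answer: -252340/3 ≈ -84113.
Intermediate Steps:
C(S, h) = 2/3 (C(S, h) = (1/3)*2 = 2/3)
L(B) = 12 - 4/(3*B)
N = -4 (N = 8 + (-1*6 - 1*6) = 8 + (-6 - 6) = 8 - 12 = -4)
T = 8 (T = 2*(-1*(-4)) = 2*4 = 8)
u(Y, q) = -5 - 40*q/3 (u(Y, q) = 3 - ((12 - 4/3/(-1))*q + 8) = 3 - ((12 - 4/3*(-1))*q + 8) = 3 - ((12 + 4/3)*q + 8) = 3 - (40*q/3 + 8) = 3 - (8 + 40*q/3) = 3 + (-8 - 40*q/3) = -5 - 40*q/3)
u(-12, -5)*(-1364) = (-5 - 40/3*(-5))*(-1364) = (-5 + 200/3)*(-1364) = (185/3)*(-1364) = -252340/3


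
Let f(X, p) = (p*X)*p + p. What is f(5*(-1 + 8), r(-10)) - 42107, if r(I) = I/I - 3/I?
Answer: -840931/20 ≈ -42047.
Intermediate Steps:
r(I) = 1 - 3/I
f(X, p) = p + X*p² (f(X, p) = (X*p)*p + p = X*p² + p = p + X*p²)
f(5*(-1 + 8), r(-10)) - 42107 = ((-3 - 10)/(-10))*(1 + (5*(-1 + 8))*((-3 - 10)/(-10))) - 42107 = (-⅒*(-13))*(1 + (5*7)*(-⅒*(-13))) - 42107 = 13*(1 + 35*(13/10))/10 - 42107 = 13*(1 + 91/2)/10 - 42107 = (13/10)*(93/2) - 42107 = 1209/20 - 42107 = -840931/20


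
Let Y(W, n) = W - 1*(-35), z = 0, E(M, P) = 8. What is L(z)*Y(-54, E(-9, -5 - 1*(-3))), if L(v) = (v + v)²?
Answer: 0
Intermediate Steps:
L(v) = 4*v² (L(v) = (2*v)² = 4*v²)
Y(W, n) = 35 + W (Y(W, n) = W + 35 = 35 + W)
L(z)*Y(-54, E(-9, -5 - 1*(-3))) = (4*0²)*(35 - 54) = (4*0)*(-19) = 0*(-19) = 0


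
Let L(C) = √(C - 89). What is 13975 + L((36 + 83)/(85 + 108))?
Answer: 13975 + I*√3292194/193 ≈ 13975.0 + 9.4012*I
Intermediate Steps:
L(C) = √(-89 + C)
13975 + L((36 + 83)/(85 + 108)) = 13975 + √(-89 + (36 + 83)/(85 + 108)) = 13975 + √(-89 + 119/193) = 13975 + √(-17058/193) = 13975 + I*√3292194/193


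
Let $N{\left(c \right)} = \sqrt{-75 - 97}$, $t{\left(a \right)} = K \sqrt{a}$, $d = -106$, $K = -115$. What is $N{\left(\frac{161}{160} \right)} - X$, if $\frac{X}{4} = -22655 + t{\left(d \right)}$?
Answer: $90620 + 2 i \sqrt{43} + 460 i \sqrt{106} \approx 90620.0 + 4749.1 i$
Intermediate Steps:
$t{\left(a \right)} = - 115 \sqrt{a}$
$N{\left(c \right)} = 2 i \sqrt{43}$ ($N{\left(c \right)} = \sqrt{-172} = 2 i \sqrt{43}$)
$X = -90620 - 460 i \sqrt{106}$ ($X = 4 \left(-22655 - 115 \sqrt{-106}\right) = 4 \left(-22655 - 115 i \sqrt{106}\right) = -90620 - 460 i \sqrt{106} \approx -90620.0 - 4736.0 i$)
$N{\left(\frac{161}{160} \right)} - X = 2 i \sqrt{43} - \left(-90620 - 460 i \sqrt{106}\right) = 2 i \sqrt{43} + \left(90620 + 460 i \sqrt{106}\right) = 90620 + 2 i \sqrt{43} + 460 i \sqrt{106}$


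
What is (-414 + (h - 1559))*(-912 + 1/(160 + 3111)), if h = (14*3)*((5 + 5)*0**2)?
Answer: 5885756923/3271 ≈ 1.7994e+6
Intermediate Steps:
h = 0 (h = 42*(10*0) = 42*0 = 0)
(-414 + (h - 1559))*(-912 + 1/(160 + 3111)) = (-414 + (0 - 1559))*(-912 + 1/(160 + 3111)) = (-414 - 1559)*(-912 + 1/3271) = -1973*(-912 + 1/3271) = -1973*(-2983151/3271) = 5885756923/3271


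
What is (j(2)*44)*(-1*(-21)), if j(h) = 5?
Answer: 4620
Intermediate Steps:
(j(2)*44)*(-1*(-21)) = (5*44)*(-1*(-21)) = 220*21 = 4620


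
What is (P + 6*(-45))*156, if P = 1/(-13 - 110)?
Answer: -1726972/41 ≈ -42121.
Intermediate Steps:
P = -1/123 (P = 1/(-123) = -1/123 ≈ -0.0081301)
(P + 6*(-45))*156 = (-1/123 + 6*(-45))*156 = (-1/123 - 270)*156 = -33211/123*156 = -1726972/41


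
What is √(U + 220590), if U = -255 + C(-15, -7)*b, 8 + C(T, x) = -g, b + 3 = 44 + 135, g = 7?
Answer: √217695 ≈ 466.58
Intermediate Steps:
b = 176 (b = -3 + (44 + 135) = -3 + 179 = 176)
C(T, x) = -15 (C(T, x) = -8 - 1*7 = -8 - 7 = -15)
U = -2895 (U = -255 - 15*176 = -255 - 2640 = -2895)
√(U + 220590) = √(-2895 + 220590) = √217695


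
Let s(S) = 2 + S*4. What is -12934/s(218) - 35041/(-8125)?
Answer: -37231458/3550625 ≈ -10.486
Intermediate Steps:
s(S) = 2 + 4*S
-12934/s(218) - 35041/(-8125) = -12934/(2 + 4*218) - 35041/(-8125) = -12934/(2 + 872) - 35041*(-1/8125) = -12934/874 + 35041/8125 = -12934*1/874 + 35041/8125 = -6467/437 + 35041/8125 = -37231458/3550625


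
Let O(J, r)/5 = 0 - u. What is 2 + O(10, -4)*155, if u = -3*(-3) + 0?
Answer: -6973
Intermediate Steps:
u = 9 (u = 9 + 0 = 9)
O(J, r) = -45 (O(J, r) = 5*(0 - 1*9) = 5*(0 - 9) = 5*(-9) = -45)
2 + O(10, -4)*155 = 2 - 45*155 = 2 - 6975 = -6973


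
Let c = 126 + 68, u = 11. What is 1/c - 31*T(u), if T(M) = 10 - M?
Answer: 6015/194 ≈ 31.005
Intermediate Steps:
c = 194
1/c - 31*T(u) = 1/194 - 31*(10 - 1*11) = 1/194 - 31*(10 - 11) = 1/194 - 31*(-1) = 1/194 + 31 = 6015/194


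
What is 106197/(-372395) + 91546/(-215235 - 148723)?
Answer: -5195894314/9681152815 ≈ -0.53670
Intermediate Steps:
106197/(-372395) + 91546/(-215235 - 148723) = 106197*(-1/372395) + 91546/(-363958) = -106197/372395 + 91546*(-1/363958) = -106197/372395 - 6539/25997 = -5195894314/9681152815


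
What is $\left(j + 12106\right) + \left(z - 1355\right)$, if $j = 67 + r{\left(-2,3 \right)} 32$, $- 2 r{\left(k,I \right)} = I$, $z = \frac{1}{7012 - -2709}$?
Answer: $\frac{104695171}{9721} \approx 10770.0$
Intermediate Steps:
$z = \frac{1}{9721}$ ($z = \frac{1}{7012 + 2709} = \frac{1}{9721} \approx 0.00010287$)
$r{\left(k,I \right)} = - \frac{I}{2}$
$j = 19$ ($j = 67 + \left(- \frac{1}{2}\right) 3 \cdot 32 = 67 - 48 = 19$)
$\left(j + 12106\right) + \left(z - 1355\right) = \left(19 + 12106\right) + \left(\frac{1}{9721} - 1355\right) = 12125 + \left(\frac{1}{9721} - 1355\right) = 12125 - \frac{13171954}{9721} = \frac{104695171}{9721}$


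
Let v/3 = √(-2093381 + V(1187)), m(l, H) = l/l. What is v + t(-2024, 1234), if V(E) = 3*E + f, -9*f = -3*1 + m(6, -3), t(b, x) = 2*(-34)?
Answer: -68 + I*√18808378 ≈ -68.0 + 4336.9*I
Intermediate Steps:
t(b, x) = -68
m(l, H) = 1
f = 2/9 (f = -(-3*1 + 1)/9 = -(-3 + 1)/9 = -⅑*(-2) = 2/9 ≈ 0.22222)
V(E) = 2/9 + 3*E (V(E) = 3*E + 2/9 = 2/9 + 3*E)
v = I*√18808378 (v = 3*√(-2093381 + (2/9 + 3*1187)) = 3*√(-2093381 + (2/9 + 3561)) = 3*√(-2093381 + 32051/9) = 3*√(-18808378/9) = 3*(I*√18808378/3) = I*√18808378 ≈ 4336.9*I)
v + t(-2024, 1234) = I*√18808378 - 68 = -68 + I*√18808378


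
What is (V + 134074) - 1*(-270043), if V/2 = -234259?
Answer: -64401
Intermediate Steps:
V = -468518 (V = 2*(-234259) = -468518)
(V + 134074) - 1*(-270043) = (-468518 + 134074) - 1*(-270043) = -334444 + 270043 = -64401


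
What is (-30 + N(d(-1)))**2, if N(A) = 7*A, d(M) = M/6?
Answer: 34969/36 ≈ 971.36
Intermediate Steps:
d(M) = M/6 (d(M) = M*(1/6) = M/6)
(-30 + N(d(-1)))**2 = (-30 + 7*((1/6)*(-1)))**2 = (-30 + 7*(-1/6))**2 = (-30 - 7/6)**2 = (-187/6)**2 = 34969/36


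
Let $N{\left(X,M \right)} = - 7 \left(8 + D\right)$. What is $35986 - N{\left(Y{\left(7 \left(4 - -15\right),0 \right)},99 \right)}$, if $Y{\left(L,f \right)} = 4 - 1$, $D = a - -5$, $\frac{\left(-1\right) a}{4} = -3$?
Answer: $36161$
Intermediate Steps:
$a = 12$ ($a = \left(-4\right) \left(-3\right) = 12$)
$D = 17$ ($D = 12 - -5 = 12 + 5 = 17$)
$Y{\left(L,f \right)} = 3$
$N{\left(X,M \right)} = -175$ ($N{\left(X,M \right)} = - 7 \left(8 + 17\right) = \left(-7\right) 25 = -175$)
$35986 - N{\left(Y{\left(7 \left(4 - -15\right),0 \right)},99 \right)} = 35986 - -175 = 35986 + 175 = 36161$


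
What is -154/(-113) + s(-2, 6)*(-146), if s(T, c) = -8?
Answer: 132138/113 ≈ 1169.4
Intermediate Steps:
-154/(-113) + s(-2, 6)*(-146) = -154/(-113) - 8*(-146) = -154*(-1/113) + 1168 = 154/113 + 1168 = 132138/113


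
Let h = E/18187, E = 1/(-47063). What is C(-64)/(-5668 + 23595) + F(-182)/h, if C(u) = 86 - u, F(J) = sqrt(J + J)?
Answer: 150/17927 - 1711869562*I*sqrt(91) ≈ 0.0083673 - 1.633e+10*I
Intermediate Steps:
E = -1/47063 ≈ -2.1248e-5
F(J) = sqrt(2)*sqrt(J) (F(J) = sqrt(2*J) = sqrt(2)*sqrt(J))
h = -1/855934781 (h = -1/47063/18187 = -1/47063*1/18187 = -1/855934781 ≈ -1.1683e-9)
C(-64)/(-5668 + 23595) + F(-182)/h = (86 - 1*(-64))/(-5668 + 23595) + (sqrt(2)*sqrt(-182))/(-1/855934781) = (86 + 64)/17927 + (sqrt(2)*(I*sqrt(182)))*(-855934781) = 150*(1/17927) + (2*I*sqrt(91))*(-855934781) = 150/17927 - 1711869562*I*sqrt(91)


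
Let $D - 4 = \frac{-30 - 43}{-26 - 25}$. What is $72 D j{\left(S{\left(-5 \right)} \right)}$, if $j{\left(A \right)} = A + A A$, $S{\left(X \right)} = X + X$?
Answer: $\frac{598320}{17} \approx 35195.0$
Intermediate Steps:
$S{\left(X \right)} = 2 X$
$j{\left(A \right)} = A + A^{2}$
$D = \frac{277}{51}$ ($D = 4 + \frac{-30 - 43}{-26 - 25} = 4 - \frac{73}{-51} = 4 - - \frac{73}{51} = 4 + \frac{73}{51} = \frac{277}{51} \approx 5.4314$)
$72 D j{\left(S{\left(-5 \right)} \right)} = 72 \cdot \frac{277}{51} \cdot 2 \left(-5\right) \left(1 + 2 \left(-5\right)\right) = \frac{6648 \left(- 10 \left(1 - 10\right)\right)}{17} = \frac{6648 \left(\left(-10\right) \left(-9\right)\right)}{17} = \frac{6648}{17} \cdot 90 = \frac{598320}{17}$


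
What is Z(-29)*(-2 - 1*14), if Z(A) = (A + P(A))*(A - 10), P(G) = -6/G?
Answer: -521040/29 ≈ -17967.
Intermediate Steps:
P(G) = -6/G
Z(A) = (-10 + A)*(A - 6/A) (Z(A) = (A - 6/A)*(A - 10) = (A - 6/A)*(-10 + A) = (-10 + A)*(A - 6/A))
Z(-29)*(-2 - 1*14) = (-6 + (-29)² - 10*(-29) + 60/(-29))*(-2 - 1*14) = (-6 + 841 + 290 + 60*(-1/29))*(-2 - 14) = (-6 + 841 + 290 - 60/29)*(-16) = (32565/29)*(-16) = -521040/29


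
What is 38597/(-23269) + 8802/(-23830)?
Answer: -562290124/277250135 ≈ -2.0281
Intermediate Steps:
38597/(-23269) + 8802/(-23830) = 38597*(-1/23269) + 8802*(-1/23830) = -38597/23269 - 4401/11915 = -562290124/277250135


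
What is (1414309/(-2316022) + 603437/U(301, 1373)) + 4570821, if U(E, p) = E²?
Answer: 959114508219569167/209833909222 ≈ 4.5708e+6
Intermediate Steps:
(1414309/(-2316022) + 603437/U(301, 1373)) + 4570821 = (1414309/(-2316022) + 603437/(301²)) + 4570821 = (1414309*(-1/2316022) + 603437/90601) + 4570821 = (-1414309/2316022 + 603437*(1/90601)) + 4570821 = (-1414309/2316022 + 603437/90601) + 4570821 = 1269435557905/209833909222 + 4570821 = 959114508219569167/209833909222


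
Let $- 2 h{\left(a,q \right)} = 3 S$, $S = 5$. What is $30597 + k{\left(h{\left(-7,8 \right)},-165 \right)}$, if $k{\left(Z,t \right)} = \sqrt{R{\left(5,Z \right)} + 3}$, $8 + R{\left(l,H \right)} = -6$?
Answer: $30597 + i \sqrt{11} \approx 30597.0 + 3.3166 i$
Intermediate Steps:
$R{\left(l,H \right)} = -14$ ($R{\left(l,H \right)} = -8 - 6 = -14$)
$h{\left(a,q \right)} = - \frac{15}{2}$ ($h{\left(a,q \right)} = - \frac{3 \cdot 5}{2} = \left(- \frac{1}{2}\right) 15 = - \frac{15}{2}$)
$k{\left(Z,t \right)} = i \sqrt{11}$ ($k{\left(Z,t \right)} = \sqrt{-14 + 3} = \sqrt{-11} = i \sqrt{11}$)
$30597 + k{\left(h{\left(-7,8 \right)},-165 \right)} = 30597 + i \sqrt{11}$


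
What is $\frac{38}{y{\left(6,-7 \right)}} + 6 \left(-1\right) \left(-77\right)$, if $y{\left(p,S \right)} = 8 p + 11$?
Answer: $\frac{27296}{59} \approx 462.64$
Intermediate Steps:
$y{\left(p,S \right)} = 11 + 8 p$
$\frac{38}{y{\left(6,-7 \right)}} + 6 \left(-1\right) \left(-77\right) = \frac{38}{11 + 8 \cdot 6} + 6 \left(-1\right) \left(-77\right) = \frac{38}{11 + 48} - -462 = \frac{38}{59} + 462 = \frac{27296}{59}$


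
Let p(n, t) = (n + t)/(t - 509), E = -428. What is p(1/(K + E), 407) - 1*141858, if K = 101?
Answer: -2365832410/16677 ≈ -1.4186e+5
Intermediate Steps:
p(n, t) = (n + t)/(-509 + t)
p(1/(K + E), 407) - 1*141858 = (1/(101 - 428) + 407)/(-509 + 407) - 1*141858 = (1/(-327) + 407)/(-102) - 141858 = -(-1/327 + 407)/102 - 141858 = -1/102*133088/327 - 141858 = -66544/16677 - 141858 = -2365832410/16677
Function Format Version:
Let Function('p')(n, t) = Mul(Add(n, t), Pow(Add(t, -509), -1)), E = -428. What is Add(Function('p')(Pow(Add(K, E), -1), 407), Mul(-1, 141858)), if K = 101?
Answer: Rational(-2365832410, 16677) ≈ -1.4186e+5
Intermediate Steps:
Function('p')(n, t) = Mul(Pow(Add(-509, t), -1), Add(n, t)) (Function('p')(n, t) = Mul(Add(n, t), Pow(Add(-509, t), -1)) = Mul(Pow(Add(-509, t), -1), Add(n, t)))
Add(Function('p')(Pow(Add(K, E), -1), 407), Mul(-1, 141858)) = Add(Mul(Pow(Add(-509, 407), -1), Add(Pow(Add(101, -428), -1), 407)), Mul(-1, 141858)) = Add(Mul(Pow(-102, -1), Add(Pow(-327, -1), 407)), -141858) = Add(Mul(Rational(-1, 102), Add(Rational(-1, 327), 407)), -141858) = Add(Mul(Rational(-1, 102), Rational(133088, 327)), -141858) = Add(Rational(-66544, 16677), -141858) = Rational(-2365832410, 16677)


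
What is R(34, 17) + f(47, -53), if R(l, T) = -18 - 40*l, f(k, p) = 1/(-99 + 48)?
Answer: -70279/51 ≈ -1378.0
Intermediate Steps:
f(k, p) = -1/51 (f(k, p) = 1/(-51) = -1/51)
R(l, T) = -18 - 40*l
R(34, 17) + f(47, -53) = (-18 - 40*34) - 1/51 = (-18 - 1360) - 1/51 = -1378 - 1/51 = -70279/51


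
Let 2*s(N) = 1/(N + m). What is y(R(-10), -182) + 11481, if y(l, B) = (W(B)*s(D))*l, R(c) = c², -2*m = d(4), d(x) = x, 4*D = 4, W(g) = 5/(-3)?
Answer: 34693/3 ≈ 11564.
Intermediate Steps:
W(g) = -5/3 (W(g) = 5*(-⅓) = -5/3)
D = 1 (D = (¼)*4 = 1)
m = -2 (m = -½*4 = -2)
s(N) = 1/(2*(-2 + N)) (s(N) = 1/(2*(N - 2)) = 1/(2*(-2 + N)))
y(l, B) = 5*l/6 (y(l, B) = (-5/(6*(-2 + 1)))*l = (-5/(6*(-1)))*l = (-5*(-1)/6)*l = (-5/3*(-½))*l = 5*l/6)
y(R(-10), -182) + 11481 = (⅚)*(-10)² + 11481 = (⅚)*100 + 11481 = 250/3 + 11481 = 34693/3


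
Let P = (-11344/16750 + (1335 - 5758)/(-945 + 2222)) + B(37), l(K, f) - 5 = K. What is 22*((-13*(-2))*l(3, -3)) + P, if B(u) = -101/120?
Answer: 1173275057069/256677000 ≈ 4571.0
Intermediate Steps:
l(K, f) = 5 + K
B(u) = -101/120 (B(u) = -101*1/120 = -101/120)
P = -1278894931/256677000 (P = (-11344/16750 + (1335 - 5758)/(-945 + 2222)) - 101/120 = (-11344*1/16750 - 4423/1277) - 101/120 = (-5672/8375 - 4423*1/1277) - 101/120 = (-5672/8375 - 4423/1277) - 101/120 = -44285769/10694875 - 101/120 = -1278894931/256677000 ≈ -4.9825)
22*((-13*(-2))*l(3, -3)) + P = 22*((-13*(-2))*(5 + 3)) - 1278894931/256677000 = 22*(26*8) - 1278894931/256677000 = 22*208 - 1278894931/256677000 = 4576 - 1278894931/256677000 = 1173275057069/256677000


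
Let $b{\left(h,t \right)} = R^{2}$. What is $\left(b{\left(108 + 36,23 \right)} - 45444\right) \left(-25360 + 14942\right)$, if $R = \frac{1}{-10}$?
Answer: $\frac{23671774391}{50} \approx 4.7344 \cdot 10^{8}$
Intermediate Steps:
$R = - \frac{1}{10} \approx -0.1$
$b{\left(h,t \right)} = \frac{1}{100}$ ($b{\left(h,t \right)} = \left(- \frac{1}{10}\right)^{2} = \frac{1}{100}$)
$\left(b{\left(108 + 36,23 \right)} - 45444\right) \left(-25360 + 14942\right) = \left(\frac{1}{100} - 45444\right) \left(-25360 + 14942\right) = \left(- \frac{4544399}{100}\right) \left(-10418\right) = \frac{23671774391}{50}$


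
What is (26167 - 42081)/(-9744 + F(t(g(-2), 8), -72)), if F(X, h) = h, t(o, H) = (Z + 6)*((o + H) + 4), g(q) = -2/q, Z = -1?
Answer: 7957/4908 ≈ 1.6212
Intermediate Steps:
t(o, H) = 20 + 5*H + 5*o (t(o, H) = (-1 + 6)*((o + H) + 4) = 5*((H + o) + 4) = 5*(4 + H + o) = 20 + 5*H + 5*o)
(26167 - 42081)/(-9744 + F(t(g(-2), 8), -72)) = (26167 - 42081)/(-9744 - 72) = -15914/(-9816) = -15914*(-1/9816) = 7957/4908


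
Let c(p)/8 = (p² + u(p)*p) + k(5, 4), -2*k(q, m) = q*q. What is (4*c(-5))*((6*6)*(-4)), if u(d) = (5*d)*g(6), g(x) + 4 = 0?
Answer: 2246400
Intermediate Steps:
k(q, m) = -q²/2 (k(q, m) = -q*q/2 = -q²/2)
g(x) = -4 (g(x) = -4 + 0 = -4)
u(d) = -20*d (u(d) = (5*d)*(-4) = -20*d)
c(p) = -100 - 152*p² (c(p) = 8*((p² + (-20*p)*p) - ½*5²) = 8*((p² - 20*p²) - ½*25) = 8*(-19*p² - 25/2) = 8*(-25/2 - 19*p²) = -100 - 152*p²)
(4*c(-5))*((6*6)*(-4)) = (4*(-100 - 152*(-5)²))*((6*6)*(-4)) = (4*(-100 - 152*25))*(36*(-4)) = (4*(-100 - 3800))*(-144) = (4*(-3900))*(-144) = -15600*(-144) = 2246400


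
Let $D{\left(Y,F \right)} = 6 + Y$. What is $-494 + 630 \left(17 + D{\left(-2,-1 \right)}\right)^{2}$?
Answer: $277336$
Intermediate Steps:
$-494 + 630 \left(17 + D{\left(-2,-1 \right)}\right)^{2} = -494 + 630 \left(17 + \left(6 - 2\right)\right)^{2} = -494 + 630 \left(17 + 4\right)^{2} = -494 + 630 \cdot 21^{2} = -494 + 630 \cdot 441 = -494 + 277830 = 277336$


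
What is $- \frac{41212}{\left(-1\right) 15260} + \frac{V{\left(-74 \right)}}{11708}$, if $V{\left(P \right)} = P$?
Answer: $\frac{60172607}{22333010} \approx 2.6943$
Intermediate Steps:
$- \frac{41212}{\left(-1\right) 15260} + \frac{V{\left(-74 \right)}}{11708} = - \frac{41212}{\left(-1\right) 15260} - \frac{74}{11708} = - \frac{41212}{-15260} - \frac{37}{5854} = \left(-41212\right) \left(- \frac{1}{15260}\right) - \frac{37}{5854} = \frac{10303}{3815} - \frac{37}{5854} = \frac{60172607}{22333010}$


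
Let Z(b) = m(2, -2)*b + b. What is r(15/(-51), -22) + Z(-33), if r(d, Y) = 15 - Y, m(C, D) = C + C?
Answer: -128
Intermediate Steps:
m(C, D) = 2*C
Z(b) = 5*b (Z(b) = (2*2)*b + b = 4*b + b = 5*b)
r(15/(-51), -22) + Z(-33) = (15 - 1*(-22)) + 5*(-33) = (15 + 22) - 165 = 37 - 165 = -128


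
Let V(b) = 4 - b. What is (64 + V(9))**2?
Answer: 3481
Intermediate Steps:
(64 + V(9))**2 = (64 + (4 - 1*9))**2 = (64 + (4 - 9))**2 = (64 - 5)**2 = 59**2 = 3481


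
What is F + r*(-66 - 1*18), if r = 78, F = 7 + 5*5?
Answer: -6520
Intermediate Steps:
F = 32 (F = 7 + 25 = 32)
F + r*(-66 - 1*18) = 32 + 78*(-66 - 1*18) = 32 + 78*(-66 - 18) = 32 + 78*(-84) = 32 - 6552 = -6520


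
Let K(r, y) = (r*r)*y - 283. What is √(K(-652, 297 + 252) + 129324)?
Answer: √233511137 ≈ 15281.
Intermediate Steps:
K(r, y) = -283 + y*r² (K(r, y) = r²*y - 283 = y*r² - 283 = -283 + y*r²)
√(K(-652, 297 + 252) + 129324) = √((-283 + (297 + 252)*(-652)²) + 129324) = √((-283 + 549*425104) + 129324) = √((-283 + 233382096) + 129324) = √(233381813 + 129324) = √233511137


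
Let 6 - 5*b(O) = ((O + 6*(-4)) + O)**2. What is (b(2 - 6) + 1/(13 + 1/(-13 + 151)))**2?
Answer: 133461624976/3222025 ≈ 41422.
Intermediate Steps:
b(O) = 6/5 - (-24 + 2*O)**2/5 (b(O) = 6/5 - ((O + 6*(-4)) + O)**2/5 = 6/5 - ((O - 24) + O)**2/5 = 6/5 - ((-24 + O) + O)**2/5 = 6/5 - (-24 + 2*O)**2/5)
(b(2 - 6) + 1/(13 + 1/(-13 + 151)))**2 = ((6/5 - 4*(-12 + (2 - 6))**2/5) + 1/(13 + 1/(-13 + 151)))**2 = ((6/5 - 4*(-12 - 4)**2/5) + 1/(13 + 1/138))**2 = ((6/5 - 4/5*(-16)**2) + 1/(13 + 1/138))**2 = ((6/5 - 4/5*256) + 1/(1795/138))**2 = ((6/5 - 1024/5) + 138/1795)**2 = (-1018/5 + 138/1795)**2 = (-365324/1795)**2 = 133461624976/3222025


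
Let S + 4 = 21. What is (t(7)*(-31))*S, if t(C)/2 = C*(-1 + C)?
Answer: -44268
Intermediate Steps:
S = 17 (S = -4 + 21 = 17)
t(C) = 2*C*(-1 + C) (t(C) = 2*(C*(-1 + C)) = 2*C*(-1 + C))
(t(7)*(-31))*S = ((2*7*(-1 + 7))*(-31))*17 = ((2*7*6)*(-31))*17 = (84*(-31))*17 = -2604*17 = -44268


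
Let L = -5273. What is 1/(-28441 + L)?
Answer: -1/33714 ≈ -2.9661e-5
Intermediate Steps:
1/(-28441 + L) = 1/(-28441 - 5273) = 1/(-33714) = -1/33714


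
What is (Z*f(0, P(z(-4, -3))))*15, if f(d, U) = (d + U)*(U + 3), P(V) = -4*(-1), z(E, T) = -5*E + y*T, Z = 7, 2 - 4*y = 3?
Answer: 2940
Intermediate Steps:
y = -1/4 (y = 1/2 - 1/4*3 = 1/2 - 3/4 = -1/4 ≈ -0.25000)
z(E, T) = -5*E - T/4
P(V) = 4
f(d, U) = (3 + U)*(U + d) (f(d, U) = (U + d)*(3 + U) = (3 + U)*(U + d))
(Z*f(0, P(z(-4, -3))))*15 = (7*(4**2 + 3*4 + 3*0 + 4*0))*15 = (7*(16 + 12 + 0 + 0))*15 = (7*28)*15 = 196*15 = 2940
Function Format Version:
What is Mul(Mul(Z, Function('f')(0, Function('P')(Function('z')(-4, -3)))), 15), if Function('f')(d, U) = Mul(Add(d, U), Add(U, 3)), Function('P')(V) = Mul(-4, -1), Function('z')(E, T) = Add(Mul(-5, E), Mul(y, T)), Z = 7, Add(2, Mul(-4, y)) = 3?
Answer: 2940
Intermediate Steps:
y = Rational(-1, 4) (y = Add(Rational(1, 2), Mul(Rational(-1, 4), 3)) = Add(Rational(1, 2), Rational(-3, 4)) = Rational(-1, 4) ≈ -0.25000)
Function('z')(E, T) = Add(Mul(-5, E), Mul(Rational(-1, 4), T))
Function('P')(V) = 4
Function('f')(d, U) = Mul(Add(3, U), Add(U, d)) (Function('f')(d, U) = Mul(Add(U, d), Add(3, U)) = Mul(Add(3, U), Add(U, d)))
Mul(Mul(Z, Function('f')(0, Function('P')(Function('z')(-4, -3)))), 15) = Mul(Mul(7, Add(Pow(4, 2), Mul(3, 4), Mul(3, 0), Mul(4, 0))), 15) = Mul(Mul(7, Add(16, 12, 0, 0)), 15) = Mul(Mul(7, 28), 15) = Mul(196, 15) = 2940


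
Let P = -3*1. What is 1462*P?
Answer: -4386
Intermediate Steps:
P = -3
1462*P = 1462*(-3) = -4386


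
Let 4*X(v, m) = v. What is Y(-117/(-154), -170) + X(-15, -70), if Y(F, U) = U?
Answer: -695/4 ≈ -173.75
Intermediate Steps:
X(v, m) = v/4
Y(-117/(-154), -170) + X(-15, -70) = -170 + (1/4)*(-15) = -170 - 15/4 = -695/4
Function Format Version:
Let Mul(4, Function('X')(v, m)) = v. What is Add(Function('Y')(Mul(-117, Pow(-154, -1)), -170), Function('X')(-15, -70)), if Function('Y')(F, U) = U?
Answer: Rational(-695, 4) ≈ -173.75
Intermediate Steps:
Function('X')(v, m) = Mul(Rational(1, 4), v)
Add(Function('Y')(Mul(-117, Pow(-154, -1)), -170), Function('X')(-15, -70)) = Add(-170, Mul(Rational(1, 4), -15)) = Add(-170, Rational(-15, 4)) = Rational(-695, 4)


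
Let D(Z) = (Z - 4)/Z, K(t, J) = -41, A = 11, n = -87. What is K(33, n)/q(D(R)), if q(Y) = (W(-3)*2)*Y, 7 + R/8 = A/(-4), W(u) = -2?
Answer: 39/4 ≈ 9.7500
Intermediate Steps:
R = -78 (R = -56 + 8*(11/(-4)) = -56 + 8*(11*(-¼)) = -56 + 8*(-11/4) = -56 - 22 = -78)
D(Z) = (-4 + Z)/Z
q(Y) = -4*Y (q(Y) = (-2*2)*Y = -4*Y)
K(33, n)/q(D(R)) = -41*39/(2*(-4 - 78)) = -41/((-(-2)*(-82)/39)) = -41/((-4*41/39)) = -41/(-164/39) = -41*(-39/164) = 39/4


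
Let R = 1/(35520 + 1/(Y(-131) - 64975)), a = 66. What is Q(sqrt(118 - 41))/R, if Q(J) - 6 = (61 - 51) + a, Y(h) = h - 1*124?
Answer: 94995753559/32615 ≈ 2.9126e+6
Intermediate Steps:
Y(h) = -124 + h (Y(h) = h - 124 = -124 + h)
Q(J) = 82 (Q(J) = 6 + ((61 - 51) + 66) = 6 + (10 + 66) = 6 + 76 = 82)
R = 65230/2316969599 (R = 1/(35520 + 1/((-124 - 131) - 64975)) = 1/(35520 + 1/(-255 - 64975)) = 1/(35520 + 1/(-65230)) = 1/(35520 - 1/65230) = 1/(2316969599/65230) = 65230/2316969599 ≈ 2.8153e-5)
Q(sqrt(118 - 41))/R = 82/(65230/2316969599) = 82*(2316969599/65230) = 94995753559/32615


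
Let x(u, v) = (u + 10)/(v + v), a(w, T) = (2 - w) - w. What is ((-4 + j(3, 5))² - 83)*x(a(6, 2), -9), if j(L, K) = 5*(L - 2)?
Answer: 0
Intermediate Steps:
j(L, K) = -10 + 5*L (j(L, K) = 5*(-2 + L) = -10 + 5*L)
a(w, T) = 2 - 2*w
x(u, v) = (10 + u)/(2*v) (x(u, v) = (10 + u)/((2*v)) = (10 + u)*(1/(2*v)) = (10 + u)/(2*v))
((-4 + j(3, 5))² - 83)*x(a(6, 2), -9) = ((-4 + (-10 + 5*3))² - 83)*((½)*(10 + (2 - 2*6))/(-9)) = ((-4 + (-10 + 15))² - 83)*((½)*(-⅑)*(10 + (2 - 12))) = ((-4 + 5)² - 83)*((½)*(-⅑)*(10 - 10)) = (1² - 83)*((½)*(-⅑)*0) = (1 - 83)*0 = -82*0 = 0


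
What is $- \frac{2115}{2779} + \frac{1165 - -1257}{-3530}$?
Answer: $- \frac{7098344}{4904935} \approx -1.4472$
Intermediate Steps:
$- \frac{2115}{2779} + \frac{1165 - -1257}{-3530} = \left(-2115\right) \frac{1}{2779} + \left(1165 + 1257\right) \left(- \frac{1}{3530}\right) = - \frac{2115}{2779} + 2422 \left(- \frac{1}{3530}\right) = - \frac{2115}{2779} - \frac{1211}{1765} = - \frac{7098344}{4904935}$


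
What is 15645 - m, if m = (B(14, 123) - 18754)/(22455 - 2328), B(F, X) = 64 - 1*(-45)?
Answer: 104968520/6709 ≈ 15646.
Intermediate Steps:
B(F, X) = 109 (B(F, X) = 64 + 45 = 109)
m = -6215/6709 (m = (109 - 18754)/(22455 - 2328) = -18645/20127 = -18645*1/20127 = -6215/6709 ≈ -0.92637)
15645 - m = 15645 - 1*(-6215/6709) = 15645 + 6215/6709 = 104968520/6709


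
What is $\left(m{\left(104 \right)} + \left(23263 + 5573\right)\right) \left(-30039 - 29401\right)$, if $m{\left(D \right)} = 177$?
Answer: $-1724532720$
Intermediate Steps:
$\left(m{\left(104 \right)} + \left(23263 + 5573\right)\right) \left(-30039 - 29401\right) = \left(177 + \left(23263 + 5573\right)\right) \left(-30039 - 29401\right) = \left(177 + 28836\right) \left(-59440\right) = 29013 \left(-59440\right) = -1724532720$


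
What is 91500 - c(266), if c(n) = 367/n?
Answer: 24338633/266 ≈ 91499.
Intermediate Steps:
91500 - c(266) = 91500 - 367/266 = 24338633/266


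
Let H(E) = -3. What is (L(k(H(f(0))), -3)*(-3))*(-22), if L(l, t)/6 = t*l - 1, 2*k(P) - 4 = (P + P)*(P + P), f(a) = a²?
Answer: -24156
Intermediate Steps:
k(P) = 2 + 2*P² (k(P) = 2 + ((P + P)*(P + P))/2 = 2 + ((2*P)*(2*P))/2 = 2 + (4*P²)/2 = 2 + 2*P²)
L(l, t) = -6 + 6*l*t (L(l, t) = 6*(t*l - 1) = 6*(l*t - 1) = 6*(-1 + l*t) = -6 + 6*l*t)
(L(k(H(f(0))), -3)*(-3))*(-22) = ((-6 + 6*(2 + 2*(-3)²)*(-3))*(-3))*(-22) = ((-6 + 6*(2 + 2*9)*(-3))*(-3))*(-22) = ((-6 + 6*(2 + 18)*(-3))*(-3))*(-22) = ((-6 + 6*20*(-3))*(-3))*(-22) = ((-6 - 360)*(-3))*(-22) = -366*(-3)*(-22) = 1098*(-22) = -24156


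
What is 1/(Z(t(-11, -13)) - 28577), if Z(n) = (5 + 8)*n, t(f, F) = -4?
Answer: -1/28629 ≈ -3.4930e-5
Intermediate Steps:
Z(n) = 13*n
1/(Z(t(-11, -13)) - 28577) = 1/(13*(-4) - 28577) = 1/(-52 - 28577) = 1/(-28629) = -1/28629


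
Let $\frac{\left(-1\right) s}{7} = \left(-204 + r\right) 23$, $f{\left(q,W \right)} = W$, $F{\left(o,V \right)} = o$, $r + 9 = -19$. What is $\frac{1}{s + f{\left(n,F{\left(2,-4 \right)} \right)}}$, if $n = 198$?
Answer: $\frac{1}{37354} \approx 2.6771 \cdot 10^{-5}$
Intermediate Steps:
$r = -28$ ($r = -9 - 19 = -28$)
$s = 37352$ ($s = - 7 \left(-204 - 28\right) 23 = - 7 \left(\left(-232\right) 23\right) = \left(-7\right) \left(-5336\right) = 37352$)
$\frac{1}{s + f{\left(n,F{\left(2,-4 \right)} \right)}} = \frac{1}{37352 + 2} = \frac{1}{37354}$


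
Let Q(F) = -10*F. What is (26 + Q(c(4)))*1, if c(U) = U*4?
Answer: -134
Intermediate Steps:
c(U) = 4*U
(26 + Q(c(4)))*1 = (26 - 40*4)*1 = (26 - 10*16)*1 = (26 - 160)*1 = -134*1 = -134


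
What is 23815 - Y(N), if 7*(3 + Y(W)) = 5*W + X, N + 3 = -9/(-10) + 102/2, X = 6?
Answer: 332951/14 ≈ 23782.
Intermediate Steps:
N = 489/10 (N = -3 + (-9/(-10) + 102/2) = -3 + (-9*(-1/10) + 102*(1/2)) = -3 + (9/10 + 51) = -3 + 519/10 = 489/10 ≈ 48.900)
Y(W) = -15/7 + 5*W/7 (Y(W) = -3 + (5*W + 6)/7 = -3 + (6 + 5*W)/7 = -3 + (6/7 + 5*W/7) = -15/7 + 5*W/7)
23815 - Y(N) = 23815 - (-15/7 + (5/7)*(489/10)) = 23815 - (-15/7 + 489/14) = 23815 - 1*459/14 = 23815 - 459/14 = 332951/14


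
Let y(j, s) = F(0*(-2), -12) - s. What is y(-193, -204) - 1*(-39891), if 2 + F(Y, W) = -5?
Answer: 40088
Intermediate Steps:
F(Y, W) = -7 (F(Y, W) = -2 - 5 = -7)
y(j, s) = -7 - s
y(-193, -204) - 1*(-39891) = (-7 - 1*(-204)) - 1*(-39891) = (-7 + 204) + 39891 = 197 + 39891 = 40088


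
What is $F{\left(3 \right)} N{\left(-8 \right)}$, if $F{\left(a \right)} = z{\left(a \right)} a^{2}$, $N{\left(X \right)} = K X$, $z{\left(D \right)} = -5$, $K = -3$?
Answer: $-1080$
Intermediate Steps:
$N{\left(X \right)} = - 3 X$
$F{\left(a \right)} = - 5 a^{2}$
$F{\left(3 \right)} N{\left(-8 \right)} = - 5 \cdot 3^{2} \left(\left(-3\right) \left(-8\right)\right) = \left(-5\right) 9 \cdot 24 = \left(-45\right) 24 = -1080$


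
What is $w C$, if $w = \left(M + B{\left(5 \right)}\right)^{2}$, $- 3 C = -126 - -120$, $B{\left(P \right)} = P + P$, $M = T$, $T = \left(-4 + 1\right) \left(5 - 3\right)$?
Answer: $32$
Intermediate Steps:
$T = -6$ ($T = \left(-3\right) 2 = -6$)
$M = -6$
$B{\left(P \right)} = 2 P$
$C = 2$ ($C = - \frac{-126 - -120}{3} = - \frac{-126 + 120}{3} = \left(- \frac{1}{3}\right) \left(-6\right) = 2$)
$w = 16$ ($w = \left(-6 + 2 \cdot 5\right)^{2} = \left(-6 + 10\right)^{2} = 4^{2} = 16$)
$w C = 16 \cdot 2 = 32$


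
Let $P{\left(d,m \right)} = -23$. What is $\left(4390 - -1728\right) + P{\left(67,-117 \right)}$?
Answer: $6095$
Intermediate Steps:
$\left(4390 - -1728\right) + P{\left(67,-117 \right)} = \left(4390 - -1728\right) - 23 = \left(4390 + \left(-22 + 1750\right)\right) - 23 = \left(4390 + 1728\right) - 23 = 6118 - 23 = 6095$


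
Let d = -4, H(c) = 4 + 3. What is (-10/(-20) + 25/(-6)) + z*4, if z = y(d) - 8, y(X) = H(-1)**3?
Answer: 4009/3 ≈ 1336.3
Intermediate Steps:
H(c) = 7
y(X) = 343 (y(X) = 7**3 = 343)
z = 335 (z = 343 - 8 = 335)
(-10/(-20) + 25/(-6)) + z*4 = (-10/(-20) + 25/(-6)) + 335*4 = (-10*(-1/20) + 25*(-1/6)) + 1340 = (1/2 - 25/6) + 1340 = -11/3 + 1340 = 4009/3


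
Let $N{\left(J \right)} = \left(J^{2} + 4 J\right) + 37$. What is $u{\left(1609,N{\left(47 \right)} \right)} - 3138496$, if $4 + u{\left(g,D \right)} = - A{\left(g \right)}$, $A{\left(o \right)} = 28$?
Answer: $-3138528$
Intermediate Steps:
$N{\left(J \right)} = 37 + J^{2} + 4 J$
$u{\left(g,D \right)} = -32$ ($u{\left(g,D \right)} = -4 - 28 = -32$)
$u{\left(1609,N{\left(47 \right)} \right)} - 3138496 = -32 - 3138496 = -3138528$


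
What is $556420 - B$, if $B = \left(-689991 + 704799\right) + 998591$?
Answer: $-456979$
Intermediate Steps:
$B = 1013399$ ($B = 14808 + 998591 = 1013399$)
$556420 - B = 556420 - 1013399 = -456979$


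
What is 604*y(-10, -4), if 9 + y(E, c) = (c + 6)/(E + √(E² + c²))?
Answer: -4681 + 151*√29 ≈ -3867.8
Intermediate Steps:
y(E, c) = -9 + (6 + c)/(E + √(E² + c²)) (y(E, c) = -9 + (c + 6)/(E + √(E² + c²)) = -9 + (6 + c)/(E + √(E² + c²)))
604*y(-10, -4) = 604*((6 - 4 - 9*(-10) - 9*√((-10)² + (-4)²))/(-10 + √((-10)² + (-4)²))) = 604*((6 - 4 + 90 - 9*√(100 + 16))/(-10 + √(100 + 16))) = 604*((6 - 4 + 90 - 18*√29)/(-10 + √116)) = 604*((6 - 4 + 90 - 18*√29)/(-10 + 2*√29)) = 604*((92 - 18*√29)/(-10 + 2*√29)) = 604*(92 - 18*√29)/(-10 + 2*√29)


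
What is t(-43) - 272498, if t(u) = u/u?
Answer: -272497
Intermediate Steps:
t(u) = 1
t(-43) - 272498 = 1 - 272498 = -272497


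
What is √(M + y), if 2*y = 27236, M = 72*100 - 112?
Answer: √20706 ≈ 143.90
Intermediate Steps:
M = 7088 (M = 7200 - 112 = 7088)
y = 13618 (y = (½)*27236 = 13618)
√(M + y) = √(7088 + 13618) = √20706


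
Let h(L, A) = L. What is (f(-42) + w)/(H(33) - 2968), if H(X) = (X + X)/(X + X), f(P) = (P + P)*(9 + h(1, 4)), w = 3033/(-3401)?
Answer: 953291/3363589 ≈ 0.28341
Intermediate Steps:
w = -3033/3401 (w = 3033*(-1/3401) = -3033/3401 ≈ -0.89180)
f(P) = 20*P (f(P) = (P + P)*(9 + 1) = (2*P)*10 = 20*P)
H(X) = 1 (H(X) = (2*X)/((2*X)) = (2*X)*(1/(2*X)) = 1)
(f(-42) + w)/(H(33) - 2968) = (20*(-42) - 3033/3401)/(1 - 2968) = (-840 - 3033/3401)/(-2967) = -2859873/3401*(-1/2967) = 953291/3363589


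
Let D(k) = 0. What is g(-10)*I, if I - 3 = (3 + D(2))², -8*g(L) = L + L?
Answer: 30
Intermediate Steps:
g(L) = -L/4 (g(L) = -(L + L)/8 = -L/4)
I = 12 (I = 3 + (3 + 0)² = 3 + 3² = 3 + 9 = 12)
g(-10)*I = -¼*(-10)*12 = (5/2)*12 = 30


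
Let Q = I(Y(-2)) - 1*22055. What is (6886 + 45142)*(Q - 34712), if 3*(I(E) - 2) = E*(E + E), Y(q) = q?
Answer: -8859692036/3 ≈ -2.9532e+9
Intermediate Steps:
I(E) = 2 + 2*E²/3 (I(E) = 2 + (E*(E + E))/3 = 2 + (E*(2*E))/3 = 2 + (2*E²)/3 = 2 + 2*E²/3)
Q = -66151/3 (Q = (2 + (⅔)*(-2)²) - 1*22055 = (2 + (⅔)*4) - 22055 = (2 + 8/3) - 22055 = 14/3 - 22055 = -66151/3 ≈ -22050.)
(6886 + 45142)*(Q - 34712) = (6886 + 45142)*(-66151/3 - 34712) = 52028*(-170287/3) = -8859692036/3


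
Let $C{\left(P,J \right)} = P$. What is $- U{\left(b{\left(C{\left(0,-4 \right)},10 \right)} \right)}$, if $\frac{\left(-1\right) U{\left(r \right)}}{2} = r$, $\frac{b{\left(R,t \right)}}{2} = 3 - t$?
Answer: $-28$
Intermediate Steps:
$b{\left(R,t \right)} = 6 - 2 t$ ($b{\left(R,t \right)} = 2 \left(3 - t\right) = 6 - 2 t$)
$U{\left(r \right)} = - 2 r$
$- U{\left(b{\left(C{\left(0,-4 \right)},10 \right)} \right)} = - \left(-2\right) \left(6 - 20\right) = - \left(-2\right) \left(-14\right) = \left(-1\right) 28 = -28$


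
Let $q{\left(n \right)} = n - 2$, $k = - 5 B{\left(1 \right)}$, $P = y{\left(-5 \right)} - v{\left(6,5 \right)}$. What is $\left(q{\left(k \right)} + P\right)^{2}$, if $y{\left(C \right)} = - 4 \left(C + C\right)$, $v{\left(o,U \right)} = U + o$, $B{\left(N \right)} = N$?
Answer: $484$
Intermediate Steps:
$y{\left(C \right)} = - 8 C$ ($y{\left(C \right)} = - 4 \cdot 2 C = - 8 C$)
$P = 29$ ($P = \left(-8\right) \left(-5\right) - \left(5 + 6\right) = 40 - 11 = 29$)
$k = -5$ ($k = \left(-5\right) 1 = -5$)
$q{\left(n \right)} = -2 + n$
$\left(q{\left(k \right)} + P\right)^{2} = \left(\left(-2 - 5\right) + 29\right)^{2} = \left(-7 + 29\right)^{2} = 22^{2} = 484$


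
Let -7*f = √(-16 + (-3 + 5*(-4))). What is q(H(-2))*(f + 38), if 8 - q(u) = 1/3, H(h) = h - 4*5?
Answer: 874/3 - 23*I*√39/21 ≈ 291.33 - 6.8398*I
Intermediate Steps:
H(h) = -20 + h (H(h) = h - 20 = -20 + h)
f = -I*√39/7 (f = -√(-16 + (-3 + 5*(-4)))/7 = -√(-16 + (-3 - 20))/7 = -√(-16 - 23)/7 = -I*√39/7 ≈ -0.89214*I)
q(u) = 23/3 (q(u) = 8 - 1/3 = 8 - 1*⅓ = 8 - ⅓ = 23/3)
q(H(-2))*(f + 38) = 23*(-I*√39/7 + 38)/3 = 23*(38 - I*√39/7)/3 = 874/3 - 23*I*√39/21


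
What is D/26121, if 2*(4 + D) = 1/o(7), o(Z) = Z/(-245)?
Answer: -43/52242 ≈ -0.00082309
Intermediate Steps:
o(Z) = -Z/245 (o(Z) = Z*(-1/245) = -Z/245)
D = -43/2 (D = -4 + 1/(2*((-1/245*7))) = -4 + 1/(2*(-1/35)) = -4 + (1/2)*(-35) = -4 - 35/2 = -43/2 ≈ -21.500)
D/26121 = -43/2/26121 = -43/2*1/26121 = -43/52242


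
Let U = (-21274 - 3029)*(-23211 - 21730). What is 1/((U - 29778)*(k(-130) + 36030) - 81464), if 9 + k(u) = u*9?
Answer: 1/38063263463131 ≈ 2.6272e-14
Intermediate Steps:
k(u) = -9 + 9*u (k(u) = -9 + u*9 = -9 + 9*u)
U = 1092201123 (U = -24303*(-44941) = 1092201123)
1/((U - 29778)*(k(-130) + 36030) - 81464) = 1/((1092201123 - 29778)*((-9 + 9*(-130)) + 36030) - 81464) = 1/(1092171345*((-9 - 1170) + 36030) - 81464) = 1/(1092171345*(-1179 + 36030) - 81464) = 1/(1092171345*34851 - 81464) = 1/(38063263544595 - 81464) = 1/38063263463131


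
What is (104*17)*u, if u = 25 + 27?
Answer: 91936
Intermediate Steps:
u = 52
(104*17)*u = (104*17)*52 = 1768*52 = 91936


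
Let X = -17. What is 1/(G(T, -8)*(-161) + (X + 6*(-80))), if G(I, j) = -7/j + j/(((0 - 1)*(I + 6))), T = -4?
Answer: -8/10255 ≈ -0.00078011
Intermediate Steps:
G(I, j) = -7/j + j/(-6 - I) (G(I, j) = -7/j + j/((-(6 + I))) = -7/j + j/(-6 - I))
1/(G(T, -8)*(-161) + (X + 6*(-80))) = 1/(((-42 - 1*(-8)² - 7*(-4))/((-8)*(6 - 4)))*(-161) + (-17 + 6*(-80))) = 1/(-⅛*(-42 - 1*64 + 28)/2*(-161) + (-17 - 480)) = 1/(-⅛*½*(-42 - 64 + 28)*(-161) - 497) = 1/(-⅛*½*(-78)*(-161) - 497) = 1/((39/8)*(-161) - 497) = 1/(-6279/8 - 497) = 1/(-10255/8) = -8/10255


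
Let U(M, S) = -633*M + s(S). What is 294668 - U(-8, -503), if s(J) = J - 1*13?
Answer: 290120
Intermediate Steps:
s(J) = -13 + J (s(J) = J - 13 = -13 + J)
U(M, S) = -13 + S - 633*M (U(M, S) = -633*M + (-13 + S) = -13 + S - 633*M)
294668 - U(-8, -503) = 294668 - (-13 - 503 - 633*(-8)) = 294668 - (-13 - 503 + 5064) = 294668 - 1*4548 = 294668 - 4548 = 290120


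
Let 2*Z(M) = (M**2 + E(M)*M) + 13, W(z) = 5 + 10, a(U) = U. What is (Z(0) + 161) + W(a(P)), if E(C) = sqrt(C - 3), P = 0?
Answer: 365/2 ≈ 182.50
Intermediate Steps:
W(z) = 15
E(C) = sqrt(-3 + C)
Z(M) = 13/2 + M**2/2 + M*sqrt(-3 + M)/2 (Z(M) = ((M**2 + sqrt(-3 + M)*M) + 13)/2 = ((M**2 + M*sqrt(-3 + M)) + 13)/2 = (13 + M**2 + M*sqrt(-3 + M))/2 = 13/2 + M**2/2 + M*sqrt(-3 + M)/2)
(Z(0) + 161) + W(a(P)) = ((13/2 + (1/2)*0**2 + (1/2)*0*sqrt(-3 + 0)) + 161) + 15 = ((13/2 + (1/2)*0 + (1/2)*0*sqrt(-3)) + 161) + 15 = ((13/2 + 0 + (1/2)*0*(I*sqrt(3))) + 161) + 15 = ((13/2 + 0 + 0) + 161) + 15 = (13/2 + 161) + 15 = 335/2 + 15 = 365/2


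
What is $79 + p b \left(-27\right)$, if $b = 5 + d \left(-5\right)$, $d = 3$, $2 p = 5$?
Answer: $754$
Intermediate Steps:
$p = \frac{5}{2}$ ($p = \frac{1}{2} \cdot 5 = \frac{5}{2} \approx 2.5$)
$b = -10$ ($b = 5 + 3 \left(-5\right) = 5 - 15 = -10$)
$79 + p b \left(-27\right) = 79 + \frac{5}{2} \left(-10\right) \left(-27\right) = 79 - -675 = 79 + 675 = 754$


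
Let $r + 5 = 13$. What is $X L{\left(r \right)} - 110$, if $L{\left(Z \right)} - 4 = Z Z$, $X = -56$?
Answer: $-3918$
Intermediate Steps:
$r = 8$ ($r = -5 + 13 = 8$)
$L{\left(Z \right)} = 4 + Z^{2}$ ($L{\left(Z \right)} = 4 + Z Z = 4 + Z^{2}$)
$X L{\left(r \right)} - 110 = - 56 \left(4 + 8^{2}\right) - 110 = - 56 \left(4 + 64\right) - 110 = \left(-56\right) 68 - 110 = -3808 - 110 = -3918$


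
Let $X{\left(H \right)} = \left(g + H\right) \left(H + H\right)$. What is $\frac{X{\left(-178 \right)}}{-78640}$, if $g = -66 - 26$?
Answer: $- \frac{2403}{1966} \approx -1.2223$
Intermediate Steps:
$g = -92$
$X{\left(H \right)} = 2 H \left(-92 + H\right)$ ($X{\left(H \right)} = \left(-92 + H\right) \left(H + H\right) = \left(-92 + H\right) 2 H = 2 H \left(-92 + H\right)$)
$\frac{X{\left(-178 \right)}}{-78640} = \frac{2 \left(-178\right) \left(-92 - 178\right)}{-78640} = 2 \left(-178\right) \left(-270\right) \left(- \frac{1}{78640}\right) = 96120 \left(- \frac{1}{78640}\right) = - \frac{2403}{1966}$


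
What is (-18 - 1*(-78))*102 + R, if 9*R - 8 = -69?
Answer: 55019/9 ≈ 6113.2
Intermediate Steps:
R = -61/9 (R = 8/9 + (1/9)*(-69) = 8/9 - 23/3 = -61/9 ≈ -6.7778)
(-18 - 1*(-78))*102 + R = (-18 - 1*(-78))*102 - 61/9 = (-18 + 78)*102 - 61/9 = 60*102 - 61/9 = 6120 - 61/9 = 55019/9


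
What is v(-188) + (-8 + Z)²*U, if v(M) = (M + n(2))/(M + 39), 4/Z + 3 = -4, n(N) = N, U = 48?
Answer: 25756314/7301 ≈ 3527.8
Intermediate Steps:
Z = -4/7 (Z = 4/(-3 - 4) = 4/(-7) = 4*(-⅐) = -4/7 ≈ -0.57143)
v(M) = (2 + M)/(39 + M) (v(M) = (M + 2)/(M + 39) = (2 + M)/(39 + M))
v(-188) + (-8 + Z)²*U = (2 - 188)/(39 - 188) + (-8 - 4/7)²*48 = -186/(-149) + (-60/7)²*48 = -1/149*(-186) + (3600/49)*48 = 186/149 + 172800/49 = 25756314/7301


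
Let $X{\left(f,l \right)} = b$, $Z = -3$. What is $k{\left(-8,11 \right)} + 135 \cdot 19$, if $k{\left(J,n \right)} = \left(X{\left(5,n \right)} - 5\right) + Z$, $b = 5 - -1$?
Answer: $2563$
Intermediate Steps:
$b = 6$ ($b = 5 + 1 = 6$)
$X{\left(f,l \right)} = 6$
$k{\left(J,n \right)} = -2$ ($k{\left(J,n \right)} = \left(6 - 5\right) - 3 = 1 - 3 = -2$)
$k{\left(-8,11 \right)} + 135 \cdot 19 = -2 + 135 \cdot 19 = -2 + 2565 = 2563$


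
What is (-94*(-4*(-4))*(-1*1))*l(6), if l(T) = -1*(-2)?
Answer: 3008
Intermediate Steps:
l(T) = 2
(-94*(-4*(-4))*(-1*1))*l(6) = -94*(-4*(-4))*(-1*1)*2 = -1504*(-1)*2 = -94*(-16)*2 = 1504*2 = 3008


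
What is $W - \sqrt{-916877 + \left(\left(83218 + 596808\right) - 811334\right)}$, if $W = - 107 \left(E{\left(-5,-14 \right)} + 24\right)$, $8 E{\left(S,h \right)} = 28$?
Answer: $- \frac{5885}{2} - 3 i \sqrt{116465} \approx -2942.5 - 1023.8 i$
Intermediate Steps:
$E{\left(S,h \right)} = \frac{7}{2}$ ($E{\left(S,h \right)} = \frac{1}{8} \cdot 28 = \frac{7}{2}$)
$W = - \frac{5885}{2}$ ($W = - 107 \left(\frac{7}{2} + 24\right) = \left(-107\right) \frac{55}{2} = - \frac{5885}{2} \approx -2942.5$)
$W - \sqrt{-916877 + \left(\left(83218 + 596808\right) - 811334\right)} = - \frac{5885}{2} - \sqrt{-916877 + \left(\left(83218 + 596808\right) - 811334\right)} = - \frac{5885}{2} - \sqrt{-916877 + \left(680026 - 811334\right)} = - \frac{5885}{2} - \sqrt{-916877 - 131308} = - \frac{5885}{2} - \sqrt{-1048185} = - \frac{5885}{2} - 3 i \sqrt{116465}$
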